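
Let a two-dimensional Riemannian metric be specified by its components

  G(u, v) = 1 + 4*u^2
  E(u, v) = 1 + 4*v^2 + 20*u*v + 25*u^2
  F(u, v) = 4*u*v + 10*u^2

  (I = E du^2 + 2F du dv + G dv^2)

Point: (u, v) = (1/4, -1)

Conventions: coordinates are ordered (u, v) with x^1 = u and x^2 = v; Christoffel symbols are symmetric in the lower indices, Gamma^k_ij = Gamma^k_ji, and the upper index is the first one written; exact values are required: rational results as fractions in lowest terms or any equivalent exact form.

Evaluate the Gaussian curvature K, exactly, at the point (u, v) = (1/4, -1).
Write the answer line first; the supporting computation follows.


Answer: K = -1024/841

E = 25/16, F = -3/8, G = 5/4, EG - F^2 = 29/16 at the point
E_u = -15/2, E_v = -3, F_u = 1, F_v = 1, G_u = 2, G_v = 0
E_vv = 8, F_uv = 4, G_uu = 8
The intrinsic route: Brioschi's K = (det M1 - det M2)/(EG - F^2)^2.
M1 = [[-E_vv/2 + F_uv - G_uu/2, E_u/2, F_u - E_v/2], [F_v - G_u/2, E, F], [G_v/2, F, G]] = [[-4, -15/4, 5/2], [0, 25/16, -3/8], [0, -3/8, 5/4]]; det M1 = -29/4
M2 = [[0, E_v/2, G_u/2], [E_v/2, E, F], [G_u/2, F, G]] = [[0, -3/2, 1], [-3/2, 25/16, -3/8], [1, -3/8, 5/4]]; det M2 = -13/4
det M1 - det M2 = -4; K = -4 / (29/16)^2 = -1024/841


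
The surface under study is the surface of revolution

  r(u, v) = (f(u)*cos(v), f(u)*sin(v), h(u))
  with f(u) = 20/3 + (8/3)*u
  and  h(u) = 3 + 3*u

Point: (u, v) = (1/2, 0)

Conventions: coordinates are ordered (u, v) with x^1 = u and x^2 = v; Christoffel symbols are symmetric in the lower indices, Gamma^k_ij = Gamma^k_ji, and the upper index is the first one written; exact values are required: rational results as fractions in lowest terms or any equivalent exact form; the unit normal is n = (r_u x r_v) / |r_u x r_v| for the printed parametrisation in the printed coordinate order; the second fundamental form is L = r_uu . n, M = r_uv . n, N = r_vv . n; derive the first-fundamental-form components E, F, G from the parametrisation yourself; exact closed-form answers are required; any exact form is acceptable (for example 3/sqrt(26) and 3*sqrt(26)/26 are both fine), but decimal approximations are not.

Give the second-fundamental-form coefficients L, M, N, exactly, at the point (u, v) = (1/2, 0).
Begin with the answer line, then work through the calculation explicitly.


Answer: L = 0, M = 0, N = 72*sqrt(145)/145

f = 8, f' = 8/3, f'' = 0, h' = 3, h'' = 0
E = 145/9, F = 0, G = 64; answer radicand W^2 = 145/9
unnormalised second-form numerators: l = 0, m = 0, n = 24; L = l/sqrt(145/9), and similarly M = m/sqrt(W^2), N = n/sqrt(W^2)


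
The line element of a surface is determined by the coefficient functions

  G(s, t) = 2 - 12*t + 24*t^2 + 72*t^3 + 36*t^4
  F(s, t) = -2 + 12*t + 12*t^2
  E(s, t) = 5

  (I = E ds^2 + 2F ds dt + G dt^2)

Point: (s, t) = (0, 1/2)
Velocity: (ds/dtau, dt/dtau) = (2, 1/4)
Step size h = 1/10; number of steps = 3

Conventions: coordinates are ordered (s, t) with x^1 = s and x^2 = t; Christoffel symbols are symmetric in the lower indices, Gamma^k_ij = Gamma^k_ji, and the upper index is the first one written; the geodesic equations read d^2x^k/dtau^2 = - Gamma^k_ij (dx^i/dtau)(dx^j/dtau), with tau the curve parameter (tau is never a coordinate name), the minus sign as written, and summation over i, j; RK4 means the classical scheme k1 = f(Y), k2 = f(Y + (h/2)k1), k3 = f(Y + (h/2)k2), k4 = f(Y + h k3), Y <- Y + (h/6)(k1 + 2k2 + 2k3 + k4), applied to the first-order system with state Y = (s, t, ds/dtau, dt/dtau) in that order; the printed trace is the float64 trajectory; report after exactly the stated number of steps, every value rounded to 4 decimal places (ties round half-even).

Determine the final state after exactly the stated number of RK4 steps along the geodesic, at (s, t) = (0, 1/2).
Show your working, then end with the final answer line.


f(Y) = (ds/dtau, dt/dtau, -Gamma^s_ij Y'^i Y'^j, -Gamma^t_ij Y'^i Y'^j) with the Gammas evaluated at the stage position; h = 0.100000; intermediate values shown to 6 dp
step 0: s = 0.0000, t = 0.5000, ds/dtau = 2.0000, dt/dtau = 0.2500
step 1:
  k1: at (s, t) = (0.000000, 0.500000), (ds/dtau, dt/dtau) = (2.000000, 0.250000); Gamma_sss = 0.000000, Gamma_sst = 0.000000, Gamma_stt = 1.391304, Gamma_tss = 0.000000, Gamma_tst = 0.000000, Gamma_ttt = 2.434783; k1 = (2.000000, 0.250000, -0.086957, -0.152174)
  k2: at (s, t) = (0.100000, 0.512500), (ds/dtau, dt/dtau) = (1.995652, 0.242391); Gamma_sss = 0.000000, Gamma_sst = 0.000000, Gamma_stt = 1.325743, Gamma_tss = 0.000000, Gamma_tst = 0.000000, Gamma_ttt = 2.420102; k2 = (1.995652, 0.242391, -0.077892, -0.142190)
  k3: at (s, t) = (0.099783, 0.512120), (ds/dtau, dt/dtau) = (1.996105, 0.242891); Gamma_sss = 0.000000, Gamma_sst = 0.000000, Gamma_stt = 1.327688, Gamma_tss = 0.000000, Gamma_tst = 0.000000, Gamma_ttt = 2.420584; k3 = (1.996105, 0.242891, -0.078328, -0.142804)
  k4: at (s, t) = (0.199611, 0.524289), (ds/dtau, dt/dtau) = (1.992167, 0.235720); Gamma_sss = 0.000000, Gamma_sst = 0.000000, Gamma_stt = 1.267025, Gamma_tss = 0.000000, Gamma_tst = 0.000000, Gamma_ttt = 2.404186; k4 = (1.992167, 0.235720, -0.070401, -0.133585)
  Y <- Y + (h/6)(k1 + 2k2 + 2k3 + k4): s = 0.1996, t = 0.5243, ds/dtau = 1.9922, dt/dtau = 0.2357
step 2:
  k1: at (s, t) = (0.199595, 0.524271), (ds/dtau, dt/dtau) = (1.992170, 0.235738); Gamma_sss = 0.000000, Gamma_sst = 0.000000, Gamma_stt = 1.267111, Gamma_tss = 0.000000, Gamma_tst = 0.000000, Gamma_ttt = 2.404211; k1 = (1.992170, 0.235738, -0.070416, -0.133607)
  k2: at (s, t) = (0.299203, 0.536058), (ds/dtau, dt/dtau) = (1.988649, 0.229057); Gamma_sss = 0.000000, Gamma_sst = 0.000000, Gamma_stt = 1.211319, Gamma_tss = 0.000000, Gamma_tst = 0.000000, Gamma_ttt = 2.386601; k2 = (1.988649, 0.229057, -0.063554, -0.125218)
  k3: at (s, t) = (0.299027, 0.535724), (ds/dtau, dt/dtau) = (1.988992, 0.229477); Gamma_sss = 0.000000, Gamma_sst = 0.000000, Gamma_stt = 1.212861, Gamma_tss = 0.000000, Gamma_tst = 0.000000, Gamma_ttt = 2.387121; k3 = (1.988992, 0.229477, -0.063869, -0.125705)
  k4: at (s, t) = (0.398494, 0.547219), (ds/dtau, dt/dtau) = (1.985783, 0.223167); Gamma_sss = 0.000000, Gamma_sst = 0.000000, Gamma_stt = 1.161080, Gamma_tss = 0.000000, Gamma_tst = 0.000000, Gamma_ttt = 2.368606; k4 = (1.985783, 0.223167, -0.057826, -0.117965)
  Y <- Y + (h/6)(k1 + 2k2 + 2k3 + k4): s = 0.3985, t = 0.5472, ds/dtau = 1.9858, dt/dtau = 0.2232
step 3:
  k1: at (s, t) = (0.398482, 0.547204), (ds/dtau, dt/dtau) = (1.985785, 0.223181); Gamma_sss = 0.000000, Gamma_sst = 0.000000, Gamma_stt = 1.161145, Gamma_tss = 0.000000, Gamma_tst = 0.000000, Gamma_ttt = 2.368631; k1 = (1.985785, 0.223181, -0.057836, -0.117980)
  k2: at (s, t) = (0.497771, 0.558363), (ds/dtau, dt/dtau) = (1.982893, 0.217282); Gamma_sss = 0.000000, Gamma_sst = 0.000000, Gamma_stt = 1.113328, Gamma_tss = 0.000000, Gamma_tst = 0.000000, Gamma_ttt = 2.349566; k2 = (1.982893, 0.217282, -0.052562, -0.110926)
  k3: at (s, t) = (0.497627, 0.558068), (ds/dtau, dt/dtau) = (1.983157, 0.217634); Gamma_sss = 0.000000, Gamma_sst = 0.000000, Gamma_stt = 1.114562, Gamma_tss = 0.000000, Gamma_tst = 0.000000, Gamma_ttt = 2.350082; k3 = (1.983157, 0.217634, -0.052791, -0.111311)
  k4: at (s, t) = (0.596798, 0.568968), (ds/dtau, dt/dtau) = (1.980506, 0.212049); Gamma_sss = 0.000000, Gamma_sst = 0.000000, Gamma_stt = 1.070035, Gamma_tss = 0.000000, Gamma_tst = 0.000000, Gamma_ttt = 2.330618; k4 = (1.980506, 0.212049, -0.048114, -0.104796)
  Y <- Y + (h/6)(k1 + 2k2 + 2k3 + k4): s = 0.5968, t = 0.5690, ds/dtau = 1.9805, dt/dtau = 0.2121

Answer: s = 0.5968, t = 0.5690, ds/dtau = 1.9805, dt/dtau = 0.2121


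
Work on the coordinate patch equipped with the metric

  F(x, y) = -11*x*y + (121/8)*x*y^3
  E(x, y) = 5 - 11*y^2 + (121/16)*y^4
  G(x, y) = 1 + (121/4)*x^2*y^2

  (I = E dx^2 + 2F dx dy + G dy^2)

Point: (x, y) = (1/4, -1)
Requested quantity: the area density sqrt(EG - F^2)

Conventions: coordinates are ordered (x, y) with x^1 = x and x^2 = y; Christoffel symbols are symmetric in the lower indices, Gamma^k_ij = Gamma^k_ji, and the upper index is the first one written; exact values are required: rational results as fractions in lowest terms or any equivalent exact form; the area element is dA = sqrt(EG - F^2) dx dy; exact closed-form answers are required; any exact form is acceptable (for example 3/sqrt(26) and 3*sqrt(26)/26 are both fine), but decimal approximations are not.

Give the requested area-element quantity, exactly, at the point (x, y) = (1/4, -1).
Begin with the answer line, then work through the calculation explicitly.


Answer: sqrt(EG - F^2) = sqrt(221)/8

E = 25/16, F = -33/32, G = 185/64; EG - F^2 = 221/64


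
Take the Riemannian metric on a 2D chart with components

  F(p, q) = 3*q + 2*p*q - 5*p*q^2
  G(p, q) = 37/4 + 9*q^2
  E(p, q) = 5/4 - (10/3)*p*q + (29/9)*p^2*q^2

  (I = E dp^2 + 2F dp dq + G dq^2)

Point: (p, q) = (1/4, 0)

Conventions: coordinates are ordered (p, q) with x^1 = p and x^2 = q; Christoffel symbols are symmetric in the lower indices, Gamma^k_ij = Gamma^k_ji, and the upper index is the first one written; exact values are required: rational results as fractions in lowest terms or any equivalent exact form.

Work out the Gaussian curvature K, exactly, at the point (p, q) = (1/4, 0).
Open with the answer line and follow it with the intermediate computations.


Answer: K = 31/185

E = 5/4, F = 0, G = 37/4, EG - F^2 = 185/16 at the point
E_p = 0, E_q = -5/6, F_p = 0, F_q = 7/2, G_p = 0, G_q = 0
E_qq = 29/72, F_pq = 2, G_pp = 0
Brioschi: K = (det M1 - det M2) / (EG - F^2)^2 with the standard first/second-derivative matrices M1, M2.
M1 = [[-E_qq/2 + F_pq - G_pp/2, E_p/2, F_p - E_q/2], [F_q - G_p/2, E, F], [G_q/2, F, G]] = [[259/144, 0, 5/12], [7/2, 5/4, 0], [0, 0, 37/4]]; det M1 = 47915/2304
M2 = [[0, E_q/2, G_p/2], [E_q/2, E, F], [G_p/2, F, G]] = [[0, -5/12, 0], [-5/12, 5/4, 0], [0, 0, 37/4]]; det M2 = -925/576
det M1 - det M2 = 5735/256; K = 5735/256 / (185/16)^2 = 31/185


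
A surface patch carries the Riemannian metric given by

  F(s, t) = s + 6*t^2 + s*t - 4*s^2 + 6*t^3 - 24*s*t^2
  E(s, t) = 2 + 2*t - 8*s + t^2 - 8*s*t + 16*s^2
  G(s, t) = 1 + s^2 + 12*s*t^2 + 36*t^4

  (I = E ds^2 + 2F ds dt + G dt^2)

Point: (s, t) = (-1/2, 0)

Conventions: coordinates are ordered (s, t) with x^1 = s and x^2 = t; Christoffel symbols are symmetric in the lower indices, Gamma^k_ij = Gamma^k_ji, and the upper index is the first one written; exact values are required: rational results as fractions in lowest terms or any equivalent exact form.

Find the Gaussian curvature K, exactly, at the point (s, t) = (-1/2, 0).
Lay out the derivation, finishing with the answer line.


E = 10, F = -3/2, G = 5/4, EG - F^2 = 41/4 at the point
E_s = -24, E_t = 6, F_s = 5, F_t = -1/2, G_s = -1, G_t = 0
E_tt = 2, F_st = 1, G_ss = 2
Compute both Brioschi determinants and normalise by (EG - F^2)^2.
M1 = [[-E_tt/2 + F_st - G_ss/2, E_s/2, F_s - E_t/2], [F_t - G_s/2, E, F], [G_t/2, F, G]] = [[-1, -12, 2], [0, 10, -3/2], [0, -3/2, 5/4]]; det M1 = -41/4
M2 = [[0, E_t/2, G_s/2], [E_t/2, E, F], [G_s/2, F, G]] = [[0, 3, -1/2], [3, 10, -3/2], [-1/2, -3/2, 5/4]]; det M2 = -37/4
det M1 - det M2 = -1; K = -1 / (41/4)^2 = -16/1681

Answer: K = -16/1681


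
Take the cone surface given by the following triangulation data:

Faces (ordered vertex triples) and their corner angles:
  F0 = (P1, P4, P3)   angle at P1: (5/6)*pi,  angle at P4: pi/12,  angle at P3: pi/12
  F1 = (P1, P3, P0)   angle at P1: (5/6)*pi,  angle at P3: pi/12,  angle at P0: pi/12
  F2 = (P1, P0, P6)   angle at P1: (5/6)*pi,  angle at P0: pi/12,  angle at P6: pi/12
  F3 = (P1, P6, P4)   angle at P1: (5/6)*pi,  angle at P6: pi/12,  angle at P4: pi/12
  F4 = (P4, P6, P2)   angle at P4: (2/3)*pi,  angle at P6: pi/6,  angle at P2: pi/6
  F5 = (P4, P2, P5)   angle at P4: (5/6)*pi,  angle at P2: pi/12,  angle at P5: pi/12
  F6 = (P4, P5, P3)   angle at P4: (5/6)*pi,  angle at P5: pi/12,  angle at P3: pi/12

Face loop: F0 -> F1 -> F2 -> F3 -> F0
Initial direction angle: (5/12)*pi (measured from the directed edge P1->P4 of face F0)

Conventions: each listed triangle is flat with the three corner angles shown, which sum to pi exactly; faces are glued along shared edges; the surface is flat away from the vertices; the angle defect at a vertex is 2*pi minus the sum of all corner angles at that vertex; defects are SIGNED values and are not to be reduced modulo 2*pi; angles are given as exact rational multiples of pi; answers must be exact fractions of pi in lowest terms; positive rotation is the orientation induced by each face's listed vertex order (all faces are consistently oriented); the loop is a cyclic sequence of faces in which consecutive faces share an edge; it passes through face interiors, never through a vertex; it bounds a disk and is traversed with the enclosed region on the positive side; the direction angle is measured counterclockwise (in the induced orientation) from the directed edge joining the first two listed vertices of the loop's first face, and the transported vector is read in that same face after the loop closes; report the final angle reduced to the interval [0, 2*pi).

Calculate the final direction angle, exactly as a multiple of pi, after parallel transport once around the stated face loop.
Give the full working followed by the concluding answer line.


enclosed vertex P1: corner angles sum to (10/3)*pi, defect = 2*pi - (10/3)*pi = (-4/3)*pi
transport around the loop rotates by the sum of enclosed defects; add to the initial angle mod 2*pi
final angle = (5/12)*pi - (4/3)*pi = (13/12)*pi (mod 2*pi)

Answer: final direction angle = (13/12)*pi


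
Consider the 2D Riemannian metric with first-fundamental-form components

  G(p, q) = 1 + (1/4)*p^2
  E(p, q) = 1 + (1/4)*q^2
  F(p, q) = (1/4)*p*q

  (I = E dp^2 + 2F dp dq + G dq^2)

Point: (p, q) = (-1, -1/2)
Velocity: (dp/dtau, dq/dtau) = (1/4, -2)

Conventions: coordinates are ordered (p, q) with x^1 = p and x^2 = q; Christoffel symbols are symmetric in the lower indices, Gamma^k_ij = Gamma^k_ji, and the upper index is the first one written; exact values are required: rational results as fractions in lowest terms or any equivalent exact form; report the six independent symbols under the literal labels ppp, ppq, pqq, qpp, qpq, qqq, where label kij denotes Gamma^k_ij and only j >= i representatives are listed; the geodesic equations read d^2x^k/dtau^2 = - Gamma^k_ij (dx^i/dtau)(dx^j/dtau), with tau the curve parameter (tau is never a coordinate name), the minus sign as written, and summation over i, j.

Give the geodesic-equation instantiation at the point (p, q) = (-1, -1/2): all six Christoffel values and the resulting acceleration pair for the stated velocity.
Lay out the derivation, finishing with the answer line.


E = 17/16, F = 1/8, G = 5/4 at the point
E_p = 0, E_q = -1/4, F_p = -1/8, F_q = -1/4, G_p = -1/2, G_q = 0
EG - F^2 = 21/16;  g^inv = (16/21) * [[5/4, -1/8], [-1/8, 17/16]]
first-kind symbols [ij,l] = (1/2)(d_i g_jl + d_j g_il - d_l g_ij): [pp,p] = E_p/2 = 0, [pp,q] = F_p - E_q/2 = 0, [pq,p] = E_q/2 = -1/8, [pq,q] = G_p/2 = -1/4, [qq,p] = F_q - G_p/2 = 0, [qq,q] = G_q/2 = 0
Gamma^p_ij = (G*[ij,p] - F*[ij,q])/(EG - F^2), Gamma^q_ij = (E*[ij,q] - F*[ij,p])/(EG - F^2)
Gamma_ppp = 0, Gamma_ppq = -2/21, Gamma_pqq = 0, Gamma_qpp = 0, Gamma_qpq = -4/21, Gamma_qqq = 0
d^2p/dtau^2 = -(Gamma_ppp*(1/4)^2 + 2*Gamma_ppq*(1/4)*(-2) + Gamma_pqq*(-2)^2) = -2/21
d^2q/dtau^2 = -(Gamma_qpp*(1/4)^2 + 2*Gamma_qpq*(1/4)*(-2) + Gamma_qqq*(-2)^2) = -4/21

Answer: Gamma_ppp = 0, Gamma_ppq = -2/21, Gamma_pqq = 0, Gamma_qpp = 0, Gamma_qpq = -4/21, Gamma_qqq = 0; accelerations (d^2p/dtau^2, d^2q/dtau^2) = (-2/21, -4/21)


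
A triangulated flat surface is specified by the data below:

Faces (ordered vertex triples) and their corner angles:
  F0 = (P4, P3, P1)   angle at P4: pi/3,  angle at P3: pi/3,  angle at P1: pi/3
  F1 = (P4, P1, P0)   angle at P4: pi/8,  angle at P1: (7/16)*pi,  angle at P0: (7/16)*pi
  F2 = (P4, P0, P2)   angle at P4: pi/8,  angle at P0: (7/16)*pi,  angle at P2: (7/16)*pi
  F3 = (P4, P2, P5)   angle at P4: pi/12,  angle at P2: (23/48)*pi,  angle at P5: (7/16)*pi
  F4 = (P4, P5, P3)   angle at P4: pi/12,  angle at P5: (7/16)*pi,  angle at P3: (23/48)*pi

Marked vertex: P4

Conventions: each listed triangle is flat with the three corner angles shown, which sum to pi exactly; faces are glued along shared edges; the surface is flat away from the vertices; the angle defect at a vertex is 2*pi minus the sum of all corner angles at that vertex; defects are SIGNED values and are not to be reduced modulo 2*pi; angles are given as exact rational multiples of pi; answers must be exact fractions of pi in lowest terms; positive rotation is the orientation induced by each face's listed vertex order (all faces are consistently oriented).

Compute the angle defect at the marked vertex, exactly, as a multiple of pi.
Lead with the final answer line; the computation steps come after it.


Answer: defect(P4) = (5/4)*pi

Sum of corner angles at P4: (3/4)*pi
defect = 2*pi - (3/4)*pi


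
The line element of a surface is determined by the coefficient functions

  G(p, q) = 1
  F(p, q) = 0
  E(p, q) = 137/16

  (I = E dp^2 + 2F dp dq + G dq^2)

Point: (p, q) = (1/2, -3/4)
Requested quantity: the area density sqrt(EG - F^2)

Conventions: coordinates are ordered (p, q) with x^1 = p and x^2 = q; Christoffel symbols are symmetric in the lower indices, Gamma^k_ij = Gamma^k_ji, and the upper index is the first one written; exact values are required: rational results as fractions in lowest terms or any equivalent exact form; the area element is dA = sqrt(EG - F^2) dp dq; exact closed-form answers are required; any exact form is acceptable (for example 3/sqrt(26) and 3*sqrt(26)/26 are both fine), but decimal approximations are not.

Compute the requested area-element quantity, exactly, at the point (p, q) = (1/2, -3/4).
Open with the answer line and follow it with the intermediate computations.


Answer: sqrt(EG - F^2) = sqrt(137)/4

E = 137/16, F = 0, G = 1; EG - F^2 = 137/16


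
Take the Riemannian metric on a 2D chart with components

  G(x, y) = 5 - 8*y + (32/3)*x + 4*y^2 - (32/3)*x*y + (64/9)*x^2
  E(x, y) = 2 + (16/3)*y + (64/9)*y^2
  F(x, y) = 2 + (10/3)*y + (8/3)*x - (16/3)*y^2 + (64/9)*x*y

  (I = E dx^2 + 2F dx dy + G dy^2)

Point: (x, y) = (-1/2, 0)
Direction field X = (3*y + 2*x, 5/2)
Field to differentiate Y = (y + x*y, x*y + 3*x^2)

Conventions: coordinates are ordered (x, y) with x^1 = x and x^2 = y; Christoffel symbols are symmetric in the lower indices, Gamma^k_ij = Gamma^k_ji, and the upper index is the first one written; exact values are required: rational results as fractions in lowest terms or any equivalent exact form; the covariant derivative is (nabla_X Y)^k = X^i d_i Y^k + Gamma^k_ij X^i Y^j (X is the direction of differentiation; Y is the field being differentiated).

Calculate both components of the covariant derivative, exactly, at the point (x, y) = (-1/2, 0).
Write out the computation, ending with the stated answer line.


E = 2, F = 2/3, G = 13/9 at the point
E_x = 0, E_y = 16/3, F_x = 8/3, F_y = -2/9, G_x = 32/9, G_y = -8/3
EG - F^2 = 22/9;  g^inv = (9/22) * [[13/9, -2/3], [-2/3, 2]]
first-kind symbols [ij,l] = (1/2)(d_i g_jl + d_j g_il - d_l g_ij): [xx,x] = E_x/2 = 0, [xx,y] = F_x - E_y/2 = 0, [xy,x] = E_y/2 = 8/3, [xy,y] = G_x/2 = 16/9, [yy,x] = F_y - G_x/2 = -2, [yy,y] = G_y/2 = -4/3
Gamma^x_ij = (G*[ij,x] - F*[ij,y])/(EG - F^2), Gamma^y_ij = (E*[ij,y] - F*[ij,x])/(EG - F^2)
Gamma_xxx = 0, Gamma_xxy = 12/11, Gamma_xyy = -9/11, Gamma_yxx = 0, Gamma_yxy = 8/11, Gamma_yyy = -6/11
X = (-1, 5/2), Y = (0, 3/4) at the point

Answer: (nabla_X Y)^x = -97/88, (nabla_X Y)^y = 2/11


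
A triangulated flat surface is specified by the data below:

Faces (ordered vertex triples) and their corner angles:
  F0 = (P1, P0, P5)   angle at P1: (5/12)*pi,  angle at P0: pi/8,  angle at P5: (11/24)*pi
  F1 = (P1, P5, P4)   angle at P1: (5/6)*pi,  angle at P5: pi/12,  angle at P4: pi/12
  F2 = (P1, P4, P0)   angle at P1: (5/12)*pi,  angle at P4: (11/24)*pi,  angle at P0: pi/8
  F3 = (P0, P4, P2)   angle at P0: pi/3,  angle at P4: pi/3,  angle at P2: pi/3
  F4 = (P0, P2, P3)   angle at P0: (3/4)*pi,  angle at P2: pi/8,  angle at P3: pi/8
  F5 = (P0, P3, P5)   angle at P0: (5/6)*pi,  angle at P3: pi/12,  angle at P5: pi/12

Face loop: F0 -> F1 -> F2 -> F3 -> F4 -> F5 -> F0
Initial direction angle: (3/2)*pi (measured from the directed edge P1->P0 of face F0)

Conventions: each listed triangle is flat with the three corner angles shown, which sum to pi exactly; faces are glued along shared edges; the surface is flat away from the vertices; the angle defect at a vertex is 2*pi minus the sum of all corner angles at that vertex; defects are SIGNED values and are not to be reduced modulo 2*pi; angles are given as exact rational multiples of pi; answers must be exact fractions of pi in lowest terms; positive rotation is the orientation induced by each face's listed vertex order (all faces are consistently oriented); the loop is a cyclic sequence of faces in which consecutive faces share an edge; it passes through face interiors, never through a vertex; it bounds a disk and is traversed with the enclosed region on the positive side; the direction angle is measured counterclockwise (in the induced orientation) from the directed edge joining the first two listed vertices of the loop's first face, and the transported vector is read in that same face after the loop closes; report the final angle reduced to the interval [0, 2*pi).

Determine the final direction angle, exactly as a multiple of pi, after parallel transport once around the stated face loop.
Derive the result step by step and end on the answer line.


enclosed vertex P0: corner angles sum to (13/6)*pi, defect = 2*pi - (13/6)*pi = -pi/6
enclosed vertex P1: corner angles sum to (5/3)*pi, defect = 2*pi - (5/3)*pi = pi/3
the final direction is the initial angle plus the enclosed defects, taken mod 2*pi in the induced orientation
final angle = (3/2)*pi + pi/6 = (5/3)*pi (mod 2*pi)

Answer: final direction angle = (5/3)*pi


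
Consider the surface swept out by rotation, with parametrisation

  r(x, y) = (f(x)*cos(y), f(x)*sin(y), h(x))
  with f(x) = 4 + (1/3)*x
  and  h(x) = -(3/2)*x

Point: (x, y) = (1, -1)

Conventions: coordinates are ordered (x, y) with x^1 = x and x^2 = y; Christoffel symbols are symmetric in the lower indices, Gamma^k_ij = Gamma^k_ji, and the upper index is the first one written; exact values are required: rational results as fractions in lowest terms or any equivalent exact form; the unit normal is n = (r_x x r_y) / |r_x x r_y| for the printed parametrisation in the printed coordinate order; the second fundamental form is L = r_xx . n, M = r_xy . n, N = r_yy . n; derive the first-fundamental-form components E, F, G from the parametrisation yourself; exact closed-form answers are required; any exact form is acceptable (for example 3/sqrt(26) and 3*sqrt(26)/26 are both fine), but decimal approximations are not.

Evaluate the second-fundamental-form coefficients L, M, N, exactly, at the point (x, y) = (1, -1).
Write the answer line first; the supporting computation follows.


Answer: L = 0, M = 0, N = -39*sqrt(85)/85

f = 13/3, f' = 1/3, f'' = 0, h' = -3/2, h'' = 0
E = 85/36, F = 0, G = 169/9; answer radicand W^2 = 85/36
unnormalised second-form numerators: l = 0, m = 0, n = -13/2; L = l/sqrt(85/36), and similarly M = m/sqrt(W^2), N = n/sqrt(W^2)


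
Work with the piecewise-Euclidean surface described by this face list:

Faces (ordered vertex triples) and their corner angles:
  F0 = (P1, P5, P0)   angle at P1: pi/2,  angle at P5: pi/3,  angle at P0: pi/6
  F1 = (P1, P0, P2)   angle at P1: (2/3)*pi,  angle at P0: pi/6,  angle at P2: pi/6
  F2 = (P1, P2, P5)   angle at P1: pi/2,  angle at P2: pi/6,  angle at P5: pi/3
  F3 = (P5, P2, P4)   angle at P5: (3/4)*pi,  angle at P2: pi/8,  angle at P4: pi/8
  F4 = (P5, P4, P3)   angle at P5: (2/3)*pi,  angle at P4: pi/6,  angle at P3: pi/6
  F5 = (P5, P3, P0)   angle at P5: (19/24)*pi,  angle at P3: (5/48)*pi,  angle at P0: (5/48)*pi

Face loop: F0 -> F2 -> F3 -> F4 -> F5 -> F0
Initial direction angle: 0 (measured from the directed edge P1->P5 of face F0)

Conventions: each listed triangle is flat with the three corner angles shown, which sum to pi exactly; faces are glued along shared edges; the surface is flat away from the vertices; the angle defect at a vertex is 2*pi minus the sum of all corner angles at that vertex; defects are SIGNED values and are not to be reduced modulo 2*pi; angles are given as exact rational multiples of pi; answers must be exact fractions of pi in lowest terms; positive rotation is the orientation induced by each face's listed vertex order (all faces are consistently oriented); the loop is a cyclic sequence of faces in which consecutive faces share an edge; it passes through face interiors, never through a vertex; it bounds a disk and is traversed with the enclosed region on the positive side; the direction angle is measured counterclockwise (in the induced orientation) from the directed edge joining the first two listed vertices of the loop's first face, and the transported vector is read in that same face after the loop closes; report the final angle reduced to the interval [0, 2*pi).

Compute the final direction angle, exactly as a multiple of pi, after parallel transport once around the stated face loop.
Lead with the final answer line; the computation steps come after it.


Answer: final direction angle = (9/8)*pi

enclosed vertex P5: corner angles sum to (23/8)*pi, defect = 2*pi - (23/8)*pi = (-7/8)*pi
holonomy = initial angle + sum of enclosed defects (mod 2*pi), positive in the induced orientation
final angle = 0 - (7/8)*pi = (9/8)*pi (mod 2*pi)


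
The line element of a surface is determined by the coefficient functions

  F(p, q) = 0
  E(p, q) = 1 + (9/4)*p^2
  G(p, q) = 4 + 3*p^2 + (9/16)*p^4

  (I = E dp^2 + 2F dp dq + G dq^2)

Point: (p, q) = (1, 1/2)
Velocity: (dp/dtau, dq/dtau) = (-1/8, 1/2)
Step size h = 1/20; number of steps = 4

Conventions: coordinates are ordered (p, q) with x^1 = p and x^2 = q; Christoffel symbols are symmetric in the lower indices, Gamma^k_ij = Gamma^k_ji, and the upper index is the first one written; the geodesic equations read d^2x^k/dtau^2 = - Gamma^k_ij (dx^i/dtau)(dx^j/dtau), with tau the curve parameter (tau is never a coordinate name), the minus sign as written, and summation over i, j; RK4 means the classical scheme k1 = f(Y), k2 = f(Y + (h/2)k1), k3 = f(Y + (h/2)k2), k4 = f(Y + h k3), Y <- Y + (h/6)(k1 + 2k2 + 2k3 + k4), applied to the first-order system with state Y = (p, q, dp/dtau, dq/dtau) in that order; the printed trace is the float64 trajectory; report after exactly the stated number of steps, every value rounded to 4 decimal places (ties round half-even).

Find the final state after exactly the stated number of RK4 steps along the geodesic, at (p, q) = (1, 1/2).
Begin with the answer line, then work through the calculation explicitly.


Answer: p = 0.9813, q = 0.6011, dp/dtau = -0.0615, dq/dtau = 0.5103

f(Y) = (dp/dtau, dq/dtau, -Gamma^p_ij Y'^i Y'^j, -Gamma^q_ij Y'^i Y'^j) with the Gammas evaluated at the stage position; h = 0.050000; intermediate values shown to 6 dp
step 0: p = 1.0000, q = 0.5000, dp/dtau = -0.1250, dq/dtau = 0.5000
step 1:
  k1: at (p, q) = (1.000000, 0.500000), (dp/dtau, dq/dtau) = (-0.125000, 0.500000); Gamma_ppp = 0.692308, Gamma_ppq = 0.000000, Gamma_pqq = -1.269231, Gamma_qpp = 0.000000, Gamma_qpq = 0.545455, Gamma_qqq = 0.000000; k1 = (-0.125000, 0.500000, 0.306490, 0.068182)
  k2: at (p, q) = (0.996875, 0.512500), (dp/dtau, dq/dtau) = (-0.117338, 0.501705); Gamma_ppp = 0.693139, Gamma_ppq = 0.000000, Gamma_pqq = -1.268592, Gamma_qpp = 0.000000, Gamma_qpq = 0.544677, Gamma_qqq = 0.000000; k2 = (-0.117338, 0.501705, 0.309771, 0.064129)
  k3: at (p, q) = (0.997067, 0.512543), (dp/dtau, dq/dtau) = (-0.117256, 0.501603); Gamma_ppp = 0.693088, Gamma_ppq = 0.000000, Gamma_pqq = -1.268631, Gamma_qpp = 0.000000, Gamma_qpq = 0.544725, Gamma_qqq = 0.000000; k3 = (-0.117256, 0.501603, 0.309666, 0.064077)
  k4: at (p, q) = (0.994137, 0.525080), (dp/dtau, dq/dtau) = (-0.109517, 0.503204); Gamma_ppp = 0.693865, Gamma_ppq = 0.000000, Gamma_pqq = -1.268030, Gamma_qpp = 0.000000, Gamma_qpq = 0.543991, Gamma_qqq = 0.000000; k4 = (-0.109517, 0.503204, 0.312761, 0.059958)
  Y <- Y + (h/6)(k1 + 2k2 + 2k3 + k4): p = 0.9941, q = 0.5251, dp/dtau = -0.1095, dq/dtau = 0.5032
step 2:
  k1: at (p, q) = (0.994136, 0.525082), (dp/dtau, dq/dtau) = (-0.109516, 0.503205); Gamma_ppp = 0.693865, Gamma_ppq = 0.000000, Gamma_pqq = -1.268029, Gamma_qpp = 0.000000, Gamma_qpq = 0.543991, Gamma_qqq = 0.000000; k1 = (-0.109516, 0.503205, 0.312762, 0.059957)
  k2: at (p, q) = (0.991398, 0.537662), (dp/dtau, dq/dtau) = (-0.101697, 0.504704); Gamma_ppp = 0.694590, Gamma_ppq = 0.000000, Gamma_pqq = -1.267465, Gamma_qpp = 0.000000, Gamma_qpq = 0.543301, Gamma_qqq = 0.000000; k2 = (-0.101697, 0.504704, 0.315672, 0.055772)
  k3: at (p, q) = (0.991593, 0.537699), (dp/dtau, dq/dtau) = (-0.101624, 0.504599); Gamma_ppp = 0.694538, Gamma_ppq = 0.000000, Gamma_pqq = -1.267506, Gamma_qpp = 0.000000, Gamma_qpq = 0.543350, Gamma_qqq = 0.000000; k3 = (-0.101624, 0.504599, 0.315560, 0.055725)
  k4: at (p, q) = (0.989055, 0.550312), (dp/dtau, dq/dtau) = (-0.093738, 0.505991); Gamma_ppp = 0.695208, Gamma_ppq = 0.000000, Gamma_pqq = -1.266981, Gamma_qpp = 0.000000, Gamma_qpq = 0.542707, Gamma_qqq = 0.000000; k4 = (-0.093738, 0.505991, 0.318272, 0.051482)
  Y <- Y + (h/6)(k1 + 2k2 + 2k3 + k4): p = 0.9891, q = 0.5503, dp/dtau = -0.0937, dq/dtau = 0.5060
step 3:
  k1: at (p, q) = (0.989053, 0.550313), (dp/dtau, dq/dtau) = (-0.093736, 0.505992); Gamma_ppp = 0.695209, Gamma_ppq = 0.000000, Gamma_pqq = -1.266981, Gamma_qpp = 0.000000, Gamma_qpq = 0.542706, Gamma_qqq = 0.000000; k1 = (-0.093736, 0.505992, 0.318273, 0.051481)
  k2: at (p, q) = (0.986710, 0.562963), (dp/dtau, dq/dtau) = (-0.085780, 0.507279); Gamma_ppp = 0.695826, Gamma_ppq = 0.000000, Gamma_pqq = -1.266495, Gamma_qpp = 0.000000, Gamma_qpq = 0.542109, Gamma_qqq = 0.000000; k2 = (-0.085780, 0.507279, 0.320789, 0.047179)
  k3: at (p, q) = (0.986909, 0.562995), (dp/dtau, dq/dtau) = (-0.085717, 0.507171); Gamma_ppp = 0.695774, Gamma_ppq = 0.000000, Gamma_pqq = -1.266536, Gamma_qpp = 0.000000, Gamma_qpq = 0.542160, Gamma_qqq = 0.000000; k3 = (-0.085717, 0.507171, 0.320669, 0.047139)
  k4: at (p, q) = (0.984768, 0.575672), (dp/dtau, dq/dtau) = (-0.077703, 0.508348); Gamma_ppp = 0.696337, Gamma_ppq = 0.000000, Gamma_pqq = -1.266091, Gamma_qpp = 0.000000, Gamma_qpq = 0.541612, Gamma_qqq = 0.000000; k4 = (-0.077703, 0.508348, 0.322977, 0.042788)
  Y <- Y + (h/6)(k1 + 2k2 + 2k3 + k4): p = 0.9848, q = 0.5757, dp/dtau = -0.0777, dq/dtau = 0.5083
step 4:
  k1: at (p, q) = (0.984766, 0.575674), (dp/dtau, dq/dtau) = (-0.077702, 0.508349); Gamma_ppp = 0.696337, Gamma_ppq = 0.000000, Gamma_pqq = -1.266091, Gamma_qpp = 0.000000, Gamma_qpq = 0.541611, Gamma_qqq = 0.000000; k1 = (-0.077702, 0.508349, 0.322978, 0.042787)
  k2: at (p, q) = (0.982824, 0.588383), (dp/dtau, dq/dtau) = (-0.069627, 0.509419); Gamma_ppp = 0.696847, Gamma_ppq = 0.000000, Gamma_pqq = -1.265686, Gamma_qpp = 0.000000, Gamma_qpq = 0.541112, Gamma_qqq = 0.000000; k2 = (-0.069627, 0.509419, 0.325077, 0.038386)
  k3: at (p, q) = (0.983026, 0.588409), (dp/dtau, dq/dtau) = (-0.069575, 0.509309); Gamma_ppp = 0.696794, Gamma_ppq = 0.000000, Gamma_pqq = -1.265728, Gamma_qpp = 0.000000, Gamma_qpq = 0.541164, Gamma_qqq = 0.000000; k3 = (-0.069575, 0.509309, 0.324951, 0.038352)
  k4: at (p, q) = (0.981288, 0.601139), (dp/dtau, dq/dtau) = (-0.061454, 0.510267); Gamma_ppp = 0.697249, Gamma_ppq = 0.000000, Gamma_pqq = -1.265365, Gamma_qpp = 0.000000, Gamma_qpq = 0.540715, Gamma_qqq = 0.000000; k4 = (-0.061454, 0.510267, 0.326833, 0.033912)
  Y <- Y + (h/6)(k1 + 2k2 + 2k3 + k4): p = 0.9813, q = 0.6011, dp/dtau = -0.0615, dq/dtau = 0.5103


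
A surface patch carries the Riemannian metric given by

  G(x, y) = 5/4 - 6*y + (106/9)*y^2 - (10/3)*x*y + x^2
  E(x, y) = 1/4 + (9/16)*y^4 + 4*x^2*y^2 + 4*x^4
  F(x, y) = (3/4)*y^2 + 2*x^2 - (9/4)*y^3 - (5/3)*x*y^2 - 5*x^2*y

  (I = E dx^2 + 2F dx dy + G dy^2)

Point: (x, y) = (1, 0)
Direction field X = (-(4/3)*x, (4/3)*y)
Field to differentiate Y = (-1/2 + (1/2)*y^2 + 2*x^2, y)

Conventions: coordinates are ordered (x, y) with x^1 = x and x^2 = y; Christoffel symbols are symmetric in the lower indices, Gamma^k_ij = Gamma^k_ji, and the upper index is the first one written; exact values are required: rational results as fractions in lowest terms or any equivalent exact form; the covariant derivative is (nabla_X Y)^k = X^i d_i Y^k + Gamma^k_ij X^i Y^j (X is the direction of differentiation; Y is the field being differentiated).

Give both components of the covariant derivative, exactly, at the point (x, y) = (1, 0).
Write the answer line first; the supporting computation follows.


Answer: (nabla_X Y)^x = -2384/267, (nabla_X Y)^y = -32/89

E = 17/4, F = 2, G = 9/4 at the point
E_x = 16, E_y = 0, F_x = 4, F_y = -5, G_x = 2, G_y = -28/3
EG - F^2 = 89/16;  g^inv = (16/89) * [[9/4, -2], [-2, 17/4]]
first-kind symbols [ij,l] = (1/2)(d_i g_jl + d_j g_il - d_l g_ij): [xx,x] = E_x/2 = 8, [xx,y] = F_x - E_y/2 = 4, [xy,x] = E_y/2 = 0, [xy,y] = G_x/2 = 1, [yy,x] = F_y - G_x/2 = -6, [yy,y] = G_y/2 = -14/3
Gamma^x_ij = (G*[ij,x] - F*[ij,y])/(EG - F^2), Gamma^y_ij = (E*[ij,y] - F*[ij,x])/(EG - F^2)
Gamma_xxx = 160/89, Gamma_xxy = -32/89, Gamma_xyy = -200/267, Gamma_yxx = 16/89, Gamma_yxy = 68/89, Gamma_yyy = -376/267
X = (-4/3, 0), Y = (3/2, 0) at the point


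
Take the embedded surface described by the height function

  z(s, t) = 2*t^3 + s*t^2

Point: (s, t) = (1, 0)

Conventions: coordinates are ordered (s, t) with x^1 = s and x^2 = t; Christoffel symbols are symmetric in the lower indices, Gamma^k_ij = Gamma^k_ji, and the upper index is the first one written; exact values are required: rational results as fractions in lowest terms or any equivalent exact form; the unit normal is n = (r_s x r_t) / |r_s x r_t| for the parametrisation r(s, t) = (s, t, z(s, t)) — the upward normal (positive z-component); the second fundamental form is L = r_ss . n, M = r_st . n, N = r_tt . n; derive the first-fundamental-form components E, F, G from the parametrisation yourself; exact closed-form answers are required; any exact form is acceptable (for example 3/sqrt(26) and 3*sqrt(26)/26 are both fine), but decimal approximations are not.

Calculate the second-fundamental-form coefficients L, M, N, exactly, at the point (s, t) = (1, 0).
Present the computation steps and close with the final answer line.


z_s = 0, z_t = 0, z_ss = 0, z_st = 0, z_tt = 2
E = 1, F = 0, G = 1; answer radicand W^2 = 1
unnormalised second-form numerators: l = 0, m = 0, n = 2; L = l/sqrt(1), and similarly M = m/sqrt(W^2), N = n/sqrt(W^2)

Answer: L = 0, M = 0, N = 2


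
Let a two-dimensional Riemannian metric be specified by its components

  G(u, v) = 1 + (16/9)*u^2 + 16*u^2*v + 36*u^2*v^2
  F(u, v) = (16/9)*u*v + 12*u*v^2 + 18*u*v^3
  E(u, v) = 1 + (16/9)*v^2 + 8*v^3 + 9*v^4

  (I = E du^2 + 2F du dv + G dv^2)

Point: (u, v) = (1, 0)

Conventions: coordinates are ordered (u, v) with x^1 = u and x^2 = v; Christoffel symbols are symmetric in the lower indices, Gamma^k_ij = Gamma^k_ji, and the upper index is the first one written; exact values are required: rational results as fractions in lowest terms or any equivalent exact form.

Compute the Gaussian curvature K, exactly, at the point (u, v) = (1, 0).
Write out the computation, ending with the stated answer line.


E = 1, F = 0, G = 25/9, EG - F^2 = 25/9 at the point
E_u = 0, E_v = 0, F_u = 0, F_v = 16/9, G_u = 32/9, G_v = 16
E_vv = 32/9, F_uv = 16/9, G_uu = 32/9
Brioschi: K = (det M1 - det M2) / (EG - F^2)^2 with the standard first/second-derivative matrices M1, M2.
M1 = [[-E_vv/2 + F_uv - G_uu/2, E_u/2, F_u - E_v/2], [F_v - G_u/2, E, F], [G_v/2, F, G]] = [[-16/9, 0, 0], [0, 1, 0], [8, 0, 25/9]]; det M1 = -400/81
M2 = [[0, E_v/2, G_u/2], [E_v/2, E, F], [G_u/2, F, G]] = [[0, 0, 16/9], [0, 1, 0], [16/9, 0, 25/9]]; det M2 = -256/81
det M1 - det M2 = -16/9; K = -16/9 / (25/9)^2 = -144/625

Answer: K = -144/625


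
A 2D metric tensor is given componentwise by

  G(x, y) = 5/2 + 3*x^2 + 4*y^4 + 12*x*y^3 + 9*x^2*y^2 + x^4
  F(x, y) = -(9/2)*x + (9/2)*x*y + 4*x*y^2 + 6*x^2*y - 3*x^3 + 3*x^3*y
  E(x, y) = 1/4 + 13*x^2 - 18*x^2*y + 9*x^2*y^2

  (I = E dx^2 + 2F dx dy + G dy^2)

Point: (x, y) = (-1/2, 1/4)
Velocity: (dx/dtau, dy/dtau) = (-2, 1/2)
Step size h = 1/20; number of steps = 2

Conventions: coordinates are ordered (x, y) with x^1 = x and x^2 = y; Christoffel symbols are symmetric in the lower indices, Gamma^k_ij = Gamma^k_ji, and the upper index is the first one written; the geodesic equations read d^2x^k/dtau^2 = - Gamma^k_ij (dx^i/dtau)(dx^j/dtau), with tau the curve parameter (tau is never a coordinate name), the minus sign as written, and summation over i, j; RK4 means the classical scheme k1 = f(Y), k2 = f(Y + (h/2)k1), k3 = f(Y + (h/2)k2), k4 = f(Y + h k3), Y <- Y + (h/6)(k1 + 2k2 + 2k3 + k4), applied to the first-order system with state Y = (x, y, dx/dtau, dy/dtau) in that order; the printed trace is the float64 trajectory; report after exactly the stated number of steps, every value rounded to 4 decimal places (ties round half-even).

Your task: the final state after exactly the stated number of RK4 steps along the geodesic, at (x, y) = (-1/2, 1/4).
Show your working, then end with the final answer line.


f(Y) = (dx/dtau, dy/dtau, -Gamma^x_ij Y'^i Y'^j, -Gamma^y_ij Y'^i Y'^j) with the Gammas evaluated at the stage position; h = 0.050000; intermediate values shown to 6 dp
step 0: x = -0.5000, y = 0.2500, dx/dtau = -2.0000, dy/dtau = 0.5000
step 1:
  k1: at (x, y) = (-0.500000, 0.250000), (dx/dtau, dy/dtau) = (-2.000000, 0.500000); Gamma_xxx = -1.410348, Gamma_xxy = -0.391459, Gamma_xyy = -0.255133, Gamma_yxx = -0.443197, Gamma_yxy = -0.316726, Gamma_yyy = 0.204763; k1 = (-2.000000, 0.500000, 4.922256, 1.088147)
  k2: at (x, y) = (-0.550000, 0.262500), (dx/dtau, dy/dtau) = (-1.876944, 0.527204); Gamma_xxx = -1.312523, Gamma_xxy = -0.385724, Gamma_xyy = -0.190404, Gamma_yxx = -0.410000, Gamma_yxy = -0.346871, Gamma_yyy = 0.183111; k2 = (-1.876944, 0.527204, 3.913460, 0.707022)
  k3: at (x, y) = (-0.546924, 0.263180), (dx/dtau, dy/dtau) = (-1.902163, 0.517676); Gamma_xxx = -1.314463, Gamma_xxy = -0.383930, Gamma_xyy = -0.197212, Gamma_yxx = -0.415681, Gamma_yxy = -0.347422, Gamma_yyy = 0.186037; k3 = (-1.902163, 0.517676, 4.052763, 0.769956)
  k4: at (x, y) = (-0.595108, 0.275884), (dx/dtau, dy/dtau) = (-1.797362, 0.538498); Gamma_xxx = -1.225771, Gamma_xxy = -0.372794, Gamma_xyy = -0.142267, Gamma_yxx = -0.391604, Gamma_yxy = -0.379608, Gamma_yyy = 0.165804; k4 = (-1.797362, 0.538498, 3.279485, 0.482176)
  Y <- Y + (h/6)(k1 + 2k2 + 2k3 + k4): x = -0.5946, y = 0.2761, dx/dtau = -1.7989, dy/dtau = 0.5377
step 2:
  k1: at (x, y) = (-0.594630, 0.276069), (dx/dtau, dy/dtau) = (-1.798882, 0.537702); Gamma_xxx = -1.225745, Gamma_xxy = -0.372378, Gamma_xyy = -0.143379, Gamma_yxx = -0.392728, Gamma_yxy = -0.379873, Gamma_yyy = 0.166333; k1 = (-1.798882, 0.537702, 3.287562, 0.487893)
  k2: at (x, y) = (-0.639602, 0.289511), (dx/dtau, dy/dtau) = (-1.716693, 0.549900); Gamma_xxx = -1.144790, Gamma_xxy = -0.355193, Gamma_xyy = -0.099970, Gamma_yxx = -0.379843, Gamma_yxy = -0.414905, Gamma_yyy = 0.149533; k2 = (-1.716693, 0.549900, 2.733354, 0.290843)
  k3: at (x, y) = (-0.637547, 0.289816), (dx/dtau, dy/dtau) = (-1.730548, 0.544973); Gamma_xxx = -1.145685, Gamma_xxy = -0.354294, Gamma_xyy = -0.103475, Gamma_yxx = -0.383224, Gamma_yxy = -0.415187, Gamma_yyy = 0.151215; k3 = (-1.730548, 0.544973, 2.793553, 0.319638)
  k4: at (x, y) = (-0.681157, 0.303317), (dx/dtau, dy/dtau) = (-1.659204, 0.553684); Gamma_xxx = -1.070528, Gamma_xxy = -0.333019, Gamma_xyy = -0.065550, Gamma_yxx = -0.376423, Gamma_yxy = -0.452226, Gamma_yyy = 0.135908; k4 = (-1.659204, 0.553684, 2.355342, 0.163714)
  Y <- Y + (h/6)(k1 + 2k2 + 2k3 + k4): x = -0.6809, y = 0.3034, dx/dtau = -1.6597, dy/dtau = 0.5533

Answer: x = -0.6809, y = 0.3034, dx/dtau = -1.6597, dy/dtau = 0.5533


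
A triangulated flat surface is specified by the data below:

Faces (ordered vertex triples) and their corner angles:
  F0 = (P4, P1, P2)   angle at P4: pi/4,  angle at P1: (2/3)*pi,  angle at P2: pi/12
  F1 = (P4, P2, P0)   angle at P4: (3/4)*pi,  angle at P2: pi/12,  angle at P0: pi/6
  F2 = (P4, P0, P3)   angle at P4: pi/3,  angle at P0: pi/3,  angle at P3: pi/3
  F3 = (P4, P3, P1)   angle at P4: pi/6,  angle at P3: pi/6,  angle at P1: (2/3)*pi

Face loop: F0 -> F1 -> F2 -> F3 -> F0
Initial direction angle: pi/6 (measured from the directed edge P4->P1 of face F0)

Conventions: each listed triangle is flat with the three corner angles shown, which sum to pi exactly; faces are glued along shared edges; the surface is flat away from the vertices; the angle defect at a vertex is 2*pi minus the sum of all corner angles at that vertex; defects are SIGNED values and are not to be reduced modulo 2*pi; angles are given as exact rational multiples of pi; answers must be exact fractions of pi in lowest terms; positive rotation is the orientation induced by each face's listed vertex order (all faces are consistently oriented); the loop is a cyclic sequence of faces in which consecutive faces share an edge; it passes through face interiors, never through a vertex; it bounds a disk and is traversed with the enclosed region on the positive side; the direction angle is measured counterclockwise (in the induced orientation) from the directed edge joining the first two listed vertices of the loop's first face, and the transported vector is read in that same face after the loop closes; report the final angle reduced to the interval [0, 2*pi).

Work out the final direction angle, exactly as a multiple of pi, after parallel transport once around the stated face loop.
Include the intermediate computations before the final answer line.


enclosed vertex P4: corner angles sum to (3/2)*pi, defect = 2*pi - (3/2)*pi = pi/2
summing the enclosed defects onto the initial angle, mod 2*pi in the induced orientation:
final angle = pi/6 + pi/2 = (2/3)*pi (mod 2*pi)

Answer: final direction angle = (2/3)*pi
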